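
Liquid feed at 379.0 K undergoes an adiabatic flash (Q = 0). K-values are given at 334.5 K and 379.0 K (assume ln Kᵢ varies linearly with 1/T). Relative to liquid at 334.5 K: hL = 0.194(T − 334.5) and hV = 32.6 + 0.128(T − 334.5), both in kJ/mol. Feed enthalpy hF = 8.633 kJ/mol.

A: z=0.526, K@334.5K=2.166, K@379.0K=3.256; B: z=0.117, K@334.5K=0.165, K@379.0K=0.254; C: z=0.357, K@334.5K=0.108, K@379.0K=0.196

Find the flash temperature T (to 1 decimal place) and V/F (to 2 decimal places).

Adiabatic flash: solve Rachford–Rice at each trial T, then check hF = ψ·hV(T) + (1−ψ)·hL(T).
  T = 334.5 K: K = (2.166, 0.165, 0.108), RR gives ψ = 0.193, H_out = 6.276 kJ/mol
  T = 379.0 K: K = (3.256, 0.254, 0.196), RR gives ψ = 0.456, H_out = 22.148 kJ/mol
  T = 356.8 K: K = (2.691, 0.208, 0.148), RR gives ψ = 0.348, H_out = 15.153 kJ/mol
  T = 345.6 K: K = (2.421, 0.186, 0.127), RR gives ψ = 0.279, H_out = 11.049 kJ/mol
  T = 340.1 K: K = (2.293, 0.175, 0.117), RR gives ψ = 0.239, H_out = 8.795 kJ/mol
  T = 337.3 K: K = (2.229, 0.170, 0.113), RR gives ψ = 0.217, H_out = 7.568 kJ/mol
  T = 338.7 K: K = (2.261, 0.173, 0.115), RR gives ψ = 0.228, H_out = 8.189 kJ/mol
Linear interpolation between T = 338.7 (H_out = 8.189) and T = 340.1 (H_out = 8.795) on hF = 8.633 gives T ≈ 339.7 K, at which ψ = 0.24.

T = 339.7 K, V/F = 0.24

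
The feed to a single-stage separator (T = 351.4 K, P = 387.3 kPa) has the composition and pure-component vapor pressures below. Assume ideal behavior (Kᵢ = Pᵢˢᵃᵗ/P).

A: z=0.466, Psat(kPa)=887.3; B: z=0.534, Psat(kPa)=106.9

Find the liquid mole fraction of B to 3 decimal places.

x_B = 0.641

Raoult's law: Kᵢ = Pᵢˢᵃᵗ/P = Pᵢˢᵃᵗ/387.3.
  K_A = 887.3/387.3 = 2.29099, K_B = 106.9/387.3 = 0.27601
Material balance + equilibrium reduce to Σ zᵢ(Kᵢ−1)/(1+V/F(Kᵢ−1)) = 0.
g(0) = ΣzᵢKᵢ − 1 = 0.215 and g(1) = 1 − Σzᵢ/Kᵢ = -1.138, so a root lies in (0, 1).
Binary case is linear: z₁(K₁−1)(1+V/F(K₂−1)) + z₂(K₂−1)(1+V/F(K₁−1)) = 0
⇒ V/F = [z₁(K₁−1)+z₂(K₂−1)] / [−(K₁−1)(K₂−1)] = 0.2150/0.9347 = 0.230
Compositions from xᵢ = zᵢ/(1+V/F(Kᵢ−1)), yᵢ = Kᵢxᵢ:
  A: x = 0.359, y = 0.823
  B: x = 0.641, y = 0.177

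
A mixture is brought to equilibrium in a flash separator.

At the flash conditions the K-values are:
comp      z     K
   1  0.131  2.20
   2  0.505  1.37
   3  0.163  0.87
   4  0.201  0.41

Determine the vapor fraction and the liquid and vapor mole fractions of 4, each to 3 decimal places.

Let ψ = V/F and solve Σ zᵢ(Kᵢ−1)/(1+ψ(Kᵢ−1)) = 0.
Feasibility: ΣzᵢKᵢ = 1.204, Σzᵢ/Kᵢ = 1.106 — both > 1, two phases present.
Iterate (Newton) starting at ψ = 0.34:
  ψ = 0.340: g = 0.1071, g' = -0.262 → ψ = 0.748
  ψ = 0.748: g = -0.0067, g' = -0.323 → ψ = 0.728
  ψ = 0.728: g = -0.0001, g' = -0.315 → ψ = 0.727
Converged at ψ = 0.727.
Compositions from xᵢ = zᵢ/(1+ψ(Kᵢ−1)), yᵢ = Kᵢxᵢ:
  1: x = 0.070, y = 0.154
  2: x = 0.398, y = 0.545
  3: x = 0.180, y = 0.157
  4: x = 0.352, y = 0.144

ψ = 0.727, x_4 = 0.352, y_4 = 0.144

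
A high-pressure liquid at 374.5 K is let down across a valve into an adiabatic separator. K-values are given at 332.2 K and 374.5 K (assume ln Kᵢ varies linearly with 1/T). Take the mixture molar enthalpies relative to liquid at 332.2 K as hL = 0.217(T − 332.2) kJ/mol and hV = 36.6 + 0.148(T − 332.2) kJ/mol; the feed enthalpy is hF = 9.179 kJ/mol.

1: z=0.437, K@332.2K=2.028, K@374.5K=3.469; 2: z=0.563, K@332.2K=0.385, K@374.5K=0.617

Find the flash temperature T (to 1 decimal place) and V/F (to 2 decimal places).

T = 335.6 K, V/F = 0.23

Adiabatic flash: solve Rachford–Rice at each trial T, then check hF = ψ·hV(T) + (1−ψ)·hL(T).
  T = 332.2 K: K = (2.028, 0.385), RR gives ψ = 0.163, H_out = 5.962 kJ/mol
  T = 374.5 K: K = (3.469, 0.617), RR gives ψ = 0.913, H_out = 39.929 kJ/mol
  T = 353.4 K: K = (2.697, 0.495), RR gives ψ = 0.533, H_out = 23.325 kJ/mol
  T = 342.8 K: K = (2.349, 0.438), RR gives ψ = 0.360, H_out = 15.225 kJ/mol
  T = 337.5 K: K = (2.185, 0.411), RR gives ψ = 0.267, H_out = 10.825 kJ/mol
  T = 334.9 K: K = (2.107, 0.398), RR gives ψ = 0.218, H_out = 8.511 kJ/mol
  T = 336.2 K: K = (2.146, 0.405), RR gives ψ = 0.243, H_out = 9.683 kJ/mol
Linear interpolation between T = 334.9 (H_out = 8.511) and T = 336.2 (H_out = 9.683) on hF = 9.179 gives T ≈ 335.6 K, at which ψ = 0.23.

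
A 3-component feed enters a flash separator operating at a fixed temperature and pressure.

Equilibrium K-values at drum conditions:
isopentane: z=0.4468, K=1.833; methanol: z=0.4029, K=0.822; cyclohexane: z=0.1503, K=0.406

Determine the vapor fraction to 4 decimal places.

Rachford–Rice: g(ψ) = Σ zᵢ(Kᵢ−1)/(1+ψ(Kᵢ−1)) = 0.
Feasibility: ΣzᵢKᵢ = 1.2112, Σzᵢ/Kᵢ = 1.1041 — both > 1, two phases present.
Newton–Raphson from ψ = 0.5:
  ψ = 0.5000: g = 0.05703, g' = -0.2772 → ψ = 0.7057
  ψ = 0.7057: g = -0.00135, g' = -0.2969 → ψ = 0.7012
Converged at ψ = 0.7012.

ψ = 0.7012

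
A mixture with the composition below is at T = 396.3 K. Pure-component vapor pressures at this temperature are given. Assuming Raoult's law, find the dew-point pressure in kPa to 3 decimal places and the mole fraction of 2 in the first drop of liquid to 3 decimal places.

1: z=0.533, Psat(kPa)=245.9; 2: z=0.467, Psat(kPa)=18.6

Pdew = 36.664 kPa, x_2 = 0.921

At the dew point ψ → 1, so Σzᵢ/Kᵢ = 1 with Kᵢ = Pᵢˢᵃᵗ/P ⇒ 1/P = Σzᵢ/Pᵢˢᵃᵗ.
1/P = 0.533/245.9 + 0.467/18.6 = 0.027275 ⇒ P = 36.664 kPa
xᵢ = zᵢP/Pᵢˢᵃᵗ ⇒ x_2 = 0.467·36.664/18.6 = 0.921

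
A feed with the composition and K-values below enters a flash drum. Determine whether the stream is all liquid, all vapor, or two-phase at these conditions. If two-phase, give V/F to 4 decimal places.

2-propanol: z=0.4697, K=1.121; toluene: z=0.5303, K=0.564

ΣzᵢKᵢ = 0.8256; Σzᵢ/Kᵢ = 1.3592.
Since ΣzᵢKᵢ < 1 the mixture is below its bubble point — single liquid phase.

all liquid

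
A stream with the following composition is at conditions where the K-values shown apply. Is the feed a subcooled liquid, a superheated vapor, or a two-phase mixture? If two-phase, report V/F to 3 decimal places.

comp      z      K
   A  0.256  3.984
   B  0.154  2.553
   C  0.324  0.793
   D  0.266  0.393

ΣzᵢKᵢ = 1.775; Σzᵢ/Kᵢ = 1.210.
Both exceed 1, so a two-phase solution exists.
Material balance + equilibrium reduce to Σ zᵢ(Kᵢ−1)/(1+ψ(Kᵢ−1)) = 0.
Iterate (Newton) starting at ψ = 0.66:
  ψ = 0.660: g = 0.0283, g' = -0.641 → ψ = 0.704
Converged at ψ = 0.704.

two-phase, V/F = 0.704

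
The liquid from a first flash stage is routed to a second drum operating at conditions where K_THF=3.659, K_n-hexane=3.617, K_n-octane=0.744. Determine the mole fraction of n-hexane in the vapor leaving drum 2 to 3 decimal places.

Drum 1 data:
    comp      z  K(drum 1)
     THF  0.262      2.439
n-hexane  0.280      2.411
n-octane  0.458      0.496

y_n-hexane (drum 2) = 0.167

Drum 1:
Rachford–Rice: g(ψ₁) = Σ zᵢ(Kᵢ−1)/(1+ψ₁(Kᵢ−1)) = 0.
Feasibility: ΣzᵢKᵢ = 1.541, Σzᵢ/Kᵢ = 1.147 — both > 1, two phases present.
Iterate (Newton) starting at ψ₁ = 0.5:
  ψ₁ = 0.500: g = 0.1423, g' = -0.583 → ψ₁ = 0.744
  ψ₁ = 0.744: g = 0.0055, g' = -0.557 → ψ₁ = 0.754
Converged at ψ₁ = 0.754.
Drum-1 compositions:
  THF: x = 0.126, y = 0.307
  n-hexane: x = 0.136, y = 0.327
  n-octane: x = 0.739, y = 0.366
Drum-2 feed = drum-1 liquid: z₂ = (0.1257, 0.1357, 0.7387).
Drum 2:
Rachford–Rice: g(ψ₂) = Σ zᵢ(Kᵢ−1)/(1+ψ₂(Kᵢ−1)) = 0.
Check two-phase: ΣzᵢKᵢ = 1.500 > 1 and Σzᵢ/Kᵢ = 1.065 > 1, so g(0) = 0.500 > 0 and g(1) = -0.065 < 0.
Iterate (Newton) starting at ψ₂ = 0.5:
  ψ₂ = 0.500: g = 0.0804, g' = -0.402 → ψ₂ = 0.700
  ψ₂ = 0.700: g = 0.0118, g' = -0.296 → ψ₂ = 0.740
  ψ₂ = 0.740: g = 0.0003, g' = -0.282 → ψ₂ = 0.741
Converged at ψ₂ = 0.741.
  THF: x = 0.042, y = 0.155
  n-hexane: x = 0.046, y = 0.167
  n-octane: x = 0.912, y = 0.678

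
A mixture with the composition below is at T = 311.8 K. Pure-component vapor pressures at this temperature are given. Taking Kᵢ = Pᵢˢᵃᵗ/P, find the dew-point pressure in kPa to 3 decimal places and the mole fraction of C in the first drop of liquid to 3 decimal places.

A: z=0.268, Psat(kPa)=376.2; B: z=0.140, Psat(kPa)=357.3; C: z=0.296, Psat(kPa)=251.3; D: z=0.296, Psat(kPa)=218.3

Pdew = 274.875 kPa, x_C = 0.324

At the dew point ψ → 1, so Σzᵢ/Kᵢ = 1 with Kᵢ = Pᵢˢᵃᵗ/P ⇒ 1/P = Σzᵢ/Pᵢˢᵃᵗ.
1/P = 0.268/376.2 + 0.140/357.3 + 0.296/251.3 + 0.296/218.3 = 0.003638 ⇒ P = 274.875 kPa
xᵢ = zᵢP/Pᵢˢᵃᵗ ⇒ x_C = 0.296·274.875/251.3 = 0.324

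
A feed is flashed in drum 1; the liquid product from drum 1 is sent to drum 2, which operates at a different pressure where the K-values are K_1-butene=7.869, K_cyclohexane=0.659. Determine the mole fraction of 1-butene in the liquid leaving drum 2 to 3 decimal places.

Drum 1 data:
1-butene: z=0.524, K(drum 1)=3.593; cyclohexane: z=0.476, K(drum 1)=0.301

x_1-butene (drum 2) = 0.047

Drum 1:
Iterate (Newton) starting at ψ₁ = 0.5:
  ψ₁ = 0.500: g = 0.0802, g' = -1.218 → ψ₁ = 0.566
Converged at ψ₁ = 0.566.
Drum-1 compositions:
  1-butene: x = 0.212, y = 0.763
  cyclohexane: x = 0.788, y = 0.237
Drum-2 feed = drum-1 liquid: z₂ = (0.2123, 0.7877).
Drum 2:
Binary case is linear: z₁(K₁−1)(1+ψ₂(K₂−1)) + z₂(K₂−1)(1+ψ₂(K₁−1)) = 0
⇒ ψ₂ = [z₁(K₁−1)+z₂(K₂−1)] / [−(K₁−1)(K₂−1)] = 1.1899/2.3423 = 0.508
  1-butene: x = 0.047, y = 0.372
  cyclohexane: x = 0.953, y = 0.628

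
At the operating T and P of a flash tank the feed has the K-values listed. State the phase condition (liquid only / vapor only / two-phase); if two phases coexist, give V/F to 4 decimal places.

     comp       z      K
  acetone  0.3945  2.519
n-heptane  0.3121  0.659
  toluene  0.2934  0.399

ΣzᵢKᵢ = 1.3165; Σzᵢ/Kᵢ = 1.3655.
Both exceed 1, so a two-phase solution exists.
Material balance + equilibrium reduce to Σ zᵢ(Kᵢ−1)/(1+ψ(Kᵢ−1)) = 0.
Newton–Raphson from ψ = 0.5:
  ψ = 0.5000: g = -0.03981, g' = -0.5634 → ψ = 0.4293
  ψ = 0.4293: g = 0.00037, g' = -0.5758 → ψ = 0.4300
Converged at ψ = 0.4300.

two-phase, V/F = 0.4300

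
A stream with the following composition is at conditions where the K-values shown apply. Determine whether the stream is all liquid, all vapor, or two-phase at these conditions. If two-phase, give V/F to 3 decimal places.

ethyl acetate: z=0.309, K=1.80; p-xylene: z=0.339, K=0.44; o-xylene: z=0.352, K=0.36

all liquid

ΣzᵢKᵢ = 0.832; Σzᵢ/Kᵢ = 1.920.
Since ΣzᵢKᵢ < 1 the mixture is below its bubble point — single liquid phase.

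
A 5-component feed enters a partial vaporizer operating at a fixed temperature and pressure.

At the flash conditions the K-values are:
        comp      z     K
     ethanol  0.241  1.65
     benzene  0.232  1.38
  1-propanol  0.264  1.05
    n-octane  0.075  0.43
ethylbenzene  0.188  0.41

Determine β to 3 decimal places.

Rachford–Rice: g(β) = Σ zᵢ(Kᵢ−1)/(1+β(Kᵢ−1)) = 0.
Check two-phase: ΣzᵢKᵢ = 1.104 > 1 and Σzᵢ/Kᵢ = 1.199 > 1, so g(0) = 0.104 > 0 and g(1) = -0.199 < 0.
Iterate (Newton) starting at β = 0.5:
  β = 0.500: g = -0.0119, g' = -0.262 → β = 0.454
Converged at β = 0.454.

β = 0.454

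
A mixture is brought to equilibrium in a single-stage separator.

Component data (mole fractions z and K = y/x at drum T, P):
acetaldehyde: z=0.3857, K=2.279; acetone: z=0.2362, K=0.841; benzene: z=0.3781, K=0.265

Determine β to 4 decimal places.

Newton–Raphson from β = 0.56:
  β = 0.5600: g = -0.22609, g' = -0.8114 → β = 0.2813
  β = 0.2813: g = -0.02690, g' = -0.6724 → β = 0.2413
  β = 0.2413: g = 0.00007, g' = -0.6767 → β = 0.2414
Converged at β = 0.2414.

β = 0.2414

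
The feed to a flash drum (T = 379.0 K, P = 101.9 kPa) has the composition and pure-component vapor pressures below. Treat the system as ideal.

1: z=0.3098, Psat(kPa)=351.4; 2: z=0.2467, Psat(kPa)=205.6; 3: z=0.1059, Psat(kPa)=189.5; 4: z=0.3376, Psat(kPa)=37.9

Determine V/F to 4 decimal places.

Raoult's law: Kᵢ = Pᵢˢᵃᵗ/P = Pᵢˢᵃᵗ/101.9.
  K_1 = 351.4/101.9 = 3.448479, K_2 = 205.6/101.9 = 2.017664, K_3 = 189.5/101.9 = 1.859666, K_4 = 37.9/101.9 = 0.371933
Material balance + equilibrium reduce to Σ zᵢ(Kᵢ−1)/(1+V/F(Kᵢ−1)) = 0.
Feasibility: ΣzᵢKᵢ = 1.8886, Σzᵢ/Kᵢ = 1.1767 — both > 1, two phases present.
Newton–Raphson from V/F = 0.5:
  V/F = 0.5000: g = 0.26199, g' = -0.8089 → V/F = 0.8239
  V/F = 0.8239: g = 0.00185, g' = -0.8783 → V/F = 0.8260
Converged at V/F = 0.8260.

V/F = 0.8260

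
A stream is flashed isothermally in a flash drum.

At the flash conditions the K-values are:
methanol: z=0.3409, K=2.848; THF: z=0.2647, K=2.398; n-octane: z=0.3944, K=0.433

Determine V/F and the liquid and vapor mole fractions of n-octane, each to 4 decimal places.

Rachford–Rice: g(V/F) = Σ zᵢ(Kᵢ−1)/(1+V/F(Kᵢ−1)) = 0.
g(0) = ΣzᵢKᵢ − 1 = 0.7764 and g(1) = 1 − Σzᵢ/Kᵢ = -0.1409, so a root lies in (0, 1).
Iterate (Newton) starting at V/F = 0.5:
  V/F = 0.5000: g = 0.23313, g' = -0.7407 → V/F = 0.8147
  V/F = 0.8147: g = 0.00880, g' = -0.7365 → V/F = 0.8267
  V/F = 0.8267: g = -0.00004, g' = -0.7428 → V/F = 0.8266
Converged at V/F = 0.8266.
Compositions from xᵢ = zᵢ/(1+V/F(Kᵢ−1)), yᵢ = Kᵢxᵢ:
  methanol: x = 0.1349, y = 0.3841
  THF: x = 0.1228, y = 0.2945
  n-octane: x = 0.7423, y = 0.3214

V/F = 0.8266, x_n-octane = 0.7423, y_n-octane = 0.3214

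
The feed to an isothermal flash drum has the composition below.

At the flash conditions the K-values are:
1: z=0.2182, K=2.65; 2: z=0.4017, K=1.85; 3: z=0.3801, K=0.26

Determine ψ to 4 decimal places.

Rachford–Rice: g(ψ) = Σ zᵢ(Kᵢ−1)/(1+ψ(Kᵢ−1)) = 0.
Feasibility: ΣzᵢKᵢ = 1.4202, Σzᵢ/Kᵢ = 1.7614 — both > 1, two phases present.
Newton iteration, ψ⁰ = 0.5:
  ψ = 0.5000: g = -0.00958, g' = -0.8457 → ψ = 0.4887
  ψ = 0.4887: g = -0.00005, g' = -0.8377 → ψ = 0.4886
Converged at ψ = 0.4886.

ψ = 0.4886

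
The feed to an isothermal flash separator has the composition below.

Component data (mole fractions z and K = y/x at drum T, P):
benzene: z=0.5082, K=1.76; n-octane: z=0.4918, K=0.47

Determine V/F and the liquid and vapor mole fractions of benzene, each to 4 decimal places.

V/F = 0.3118, x_benzene = 0.4109, y_benzene = 0.7231

Rachford–Rice: g(V/F) = Σ zᵢ(Kᵢ−1)/(1+V/F(Kᵢ−1)) = 0.
Check two-phase: ΣzᵢKᵢ = 1.1256 > 1 and Σzᵢ/Kᵢ = 1.3351 > 1, so g(0) = 0.1256 > 0 and g(1) = -0.3351 < 0.
Binary case is linear: z₁(K₁−1)(1+V/F(K₂−1)) + z₂(K₂−1)(1+V/F(K₁−1)) = 0
⇒ V/F = [z₁(K₁−1)+z₂(K₂−1)] / [−(K₁−1)(K₂−1)] = 0.12558/0.40280 = 0.3118
Compositions from xᵢ = zᵢ/(1+V/F(Kᵢ−1)), yᵢ = Kᵢxᵢ:
  benzene: x = 0.4109, y = 0.7231
  n-octane: x = 0.5891, y = 0.2769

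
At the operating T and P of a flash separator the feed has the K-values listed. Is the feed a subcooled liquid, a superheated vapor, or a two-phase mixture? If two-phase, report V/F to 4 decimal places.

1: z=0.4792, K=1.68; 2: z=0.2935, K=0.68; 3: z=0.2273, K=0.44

two-phase, V/F = 0.3470

ΣzᵢKᵢ = 1.1046; Σzᵢ/Kᵢ = 1.2334.
Both exceed 1, so a two-phase solution exists.
Material balance + equilibrium reduce to Σ zᵢ(Kᵢ−1)/(1+ψ(Kᵢ−1)) = 0.
Newton–Raphson from ψ = 0.5:
  ψ = 0.5000: g = -0.04542, g' = -0.3035 → ψ = 0.3503
  ψ = 0.3503: g = -0.00097, g' = -0.2930 → ψ = 0.3470
Converged at ψ = 0.3470.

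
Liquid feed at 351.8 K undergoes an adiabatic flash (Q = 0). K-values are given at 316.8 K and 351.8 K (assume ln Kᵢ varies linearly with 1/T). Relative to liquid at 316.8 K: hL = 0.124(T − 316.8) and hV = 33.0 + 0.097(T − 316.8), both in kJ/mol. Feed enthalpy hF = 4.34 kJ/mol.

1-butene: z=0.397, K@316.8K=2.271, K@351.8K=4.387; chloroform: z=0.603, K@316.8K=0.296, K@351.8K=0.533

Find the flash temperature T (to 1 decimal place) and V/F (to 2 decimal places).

Adiabatic flash: solve Rachford–Rice at each trial T, then check hF = ψ·hV(T) + (1−ψ)·hL(T).
  T = 316.8 K: K = (2.271, 0.296), RR gives ψ = 0.089, H_out = 2.953 kJ/mol
  T = 351.8 K: K = (4.387, 0.533), RR gives ψ = 0.672, H_out = 25.883 kJ/mol
  T = 334.3 K: K = (3.211, 0.403), RR gives ψ = 0.393, H_out = 14.944 kJ/mol
  T = 325.6 K: K = (2.716, 0.347), RR gives ψ = 0.257, H_out = 9.504 kJ/mol
  T = 321.2 K: K = (2.487, 0.321), RR gives ψ = 0.179, H_out = 6.432 kJ/mol
  T = 319.0 K: K = (2.377, 0.308), RR gives ψ = 0.136, H_out = 4.755 kJ/mol
Linear interpolation between T = 316.8 (H_out = 2.953) and T = 319.0 (H_out = 4.755) on hF = 4.34 gives T ≈ 318.5 K, at which ψ = 0.13.

T = 318.5 K, V/F = 0.13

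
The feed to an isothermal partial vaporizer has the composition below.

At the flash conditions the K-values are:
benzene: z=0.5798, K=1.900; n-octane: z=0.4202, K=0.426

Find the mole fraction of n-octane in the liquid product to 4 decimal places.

x_n-octane = 0.6106

Binary case is linear: z₁(K₁−1)(1+ψ(K₂−1)) + z₂(K₂−1)(1+ψ(K₁−1)) = 0
⇒ ψ = [z₁(K₁−1)+z₂(K₂−1)] / [−(K₁−1)(K₂−1)] = 0.28063/0.51660 = 0.5432
Compositions from xᵢ = zᵢ/(1+ψ(Kᵢ−1)), yᵢ = Kᵢxᵢ:
  benzene: x = 0.3894, y = 0.7399
  n-octane: x = 0.6106, y = 0.2601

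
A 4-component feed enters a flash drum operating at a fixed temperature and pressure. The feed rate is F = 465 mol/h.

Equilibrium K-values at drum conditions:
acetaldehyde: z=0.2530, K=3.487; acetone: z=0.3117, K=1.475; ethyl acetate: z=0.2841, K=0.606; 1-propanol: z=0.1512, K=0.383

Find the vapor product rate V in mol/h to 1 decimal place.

V = 345.4 mol/h

Newton iteration, V/F⁰ = 0.5:
  V/F = 0.5000: g = 0.12580, g' = -0.5456 → V/F = 0.7306
  V/F = 0.7306: g = 0.00625, g' = -0.5137 → V/F = 0.7427
Converged at V/F = 0.7427.
Then V = V/F·F = 0.7427·465 = 345.4 mol/h and L = F − V = 119.6 mol/h.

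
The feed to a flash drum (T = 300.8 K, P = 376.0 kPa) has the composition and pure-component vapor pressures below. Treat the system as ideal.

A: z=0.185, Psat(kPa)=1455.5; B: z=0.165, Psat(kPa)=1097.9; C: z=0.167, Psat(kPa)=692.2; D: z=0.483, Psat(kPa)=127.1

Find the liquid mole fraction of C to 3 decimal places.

x_C = 0.118

Raoult's law: Kᵢ = Pᵢˢᵃᵗ/P = Pᵢˢᵃᵗ/376.0.
  K_A = 1455.5/376.0 = 3.87101, K_B = 1097.9/376.0 = 2.91995, K_C = 692.2/376.0 = 1.84096, K_D = 127.1/376.0 = 0.33803
Material balance + equilibrium reduce to Σ zᵢ(Kᵢ−1)/(1+β(Kᵢ−1)) = 0.
Check two-phase: ΣzᵢKᵢ = 1.669 > 1 and Σzᵢ/Kᵢ = 1.624 > 1, so g(0) = 0.669 > 0 and g(1) = -0.624 < 0.
Newton–Raphson from β = 0.51:
  β = 0.510: g = -0.0088, g' = -0.947 → β = 0.501
Converged at β = 0.501.
Compositions from xᵢ = zᵢ/(1+β(Kᵢ−1)), yᵢ = Kᵢxᵢ:
  A: x = 0.076, y = 0.294
  B: x = 0.084, y = 0.246
  C: x = 0.118, y = 0.216
  D: x = 0.722, y = 0.244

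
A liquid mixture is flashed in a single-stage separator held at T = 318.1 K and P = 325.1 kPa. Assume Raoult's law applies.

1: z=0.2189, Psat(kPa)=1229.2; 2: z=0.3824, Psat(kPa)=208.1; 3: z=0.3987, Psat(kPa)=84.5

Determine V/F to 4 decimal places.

V/F = 0.1113

Raoult's law: Kᵢ = Pᵢˢᵃᵗ/P = Pᵢˢᵃᵗ/325.1.
  K_1 = 1229.2/325.1 = 3.780990, K_2 = 208.1/325.1 = 0.640111, K_3 = 84.5/325.1 = 0.259920
Newton iteration, V/F⁰ = 0.5:
  V/F = 0.5000: g = -0.38156, g' = -0.9202 → V/F = 0.0853
  V/F = 0.0853: g = 0.03504, g' = -1.4073 → V/F = 0.1102
  V/F = 0.1102: g = 0.00132, g' = -1.3043 → V/F = 0.1113
Converged at V/F = 0.1113.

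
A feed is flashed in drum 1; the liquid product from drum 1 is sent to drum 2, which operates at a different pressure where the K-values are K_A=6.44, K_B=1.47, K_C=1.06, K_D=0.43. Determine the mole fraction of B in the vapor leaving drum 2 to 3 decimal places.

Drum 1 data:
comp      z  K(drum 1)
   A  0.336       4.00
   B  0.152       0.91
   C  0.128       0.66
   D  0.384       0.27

Drum 1:
Iterate (Newton) starting at ψ₁ = 0.5:
  ψ₁ = 0.500: g = -0.1050, g' = -1.014 → ψ₁ = 0.396
  ψ₁ = 0.396: g = 0.0014, g' = -1.057 → ψ₁ = 0.398
Converged at ψ₁ = 0.398.
Drum-1 compositions:
  A: x = 0.153, y = 0.613
  B: x = 0.158, y = 0.143
  C: x = 0.148, y = 0.098
  D: x = 0.541, y = 0.146
Drum-2 feed = drum-1 liquid: z₂ = (0.1532, 0.1576, 0.1480, 0.5412).
Drum 2:
Rachford–Rice: g(ψ₂) = Σ zᵢ(Kᵢ−1)/(1+ψ₂(Kᵢ−1)) = 0.
Feasibility: ΣzᵢKᵢ = 1.608, Σzᵢ/Kᵢ = 1.529 — both > 1, two phases present.
Newton–Raphson from ψ₂ = 0.5:
  ψ₂ = 0.500: g = -0.1388, g' = -0.695 → ψ₂ = 0.300
  ψ₂ = 0.300: g = 0.0179, g' = -0.937 → ψ₂ = 0.319
  ψ₂ = 0.319: g = 0.0004, g' = -0.895 → ψ₂ = 0.320
Converged at ψ₂ = 0.320.
  A: x = 0.056, y = 0.360
  B: x = 0.137, y = 0.201
  C: x = 0.145, y = 0.154
  D: x = 0.662, y = 0.285

y_B (drum 2) = 0.201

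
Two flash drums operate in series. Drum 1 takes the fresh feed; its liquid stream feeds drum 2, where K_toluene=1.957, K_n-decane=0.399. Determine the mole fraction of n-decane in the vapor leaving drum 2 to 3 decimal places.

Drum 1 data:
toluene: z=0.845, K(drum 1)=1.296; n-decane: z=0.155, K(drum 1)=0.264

Drum 1:
Let ψ₁ = V/F and solve Σ zᵢ(Kᵢ−1)/(1+ψ₁(Kᵢ−1)) = 0.
g(0) = ΣzᵢKᵢ − 1 = 0.136 and g(1) = 1 − Σzᵢ/Kᵢ = -0.239, so a root lies in (0, 1).
Iterate (Newton) starting at ψ₁ = 0.52:
  ψ₁ = 0.520: g = 0.0319, g' = -0.276 → ψ₁ = 0.636
  ψ₁ = 0.636: g = -0.0039, g' = -0.349 → ψ₁ = 0.625
  ψ₁ = 0.625: g = -0.0000, g' = -0.340 → ψ₁ = 0.624
Converged at ψ₁ = 0.624.
Drum-1 compositions:
  toluene: x = 0.713, y = 0.924
  n-decane: x = 0.287, y = 0.076
Drum-2 feed = drum-1 liquid: z₂ = (0.7132, 0.2868).
Drum 2:
Material balance + equilibrium reduce to Σ zᵢ(Kᵢ−1)/(1+ψ₂(Kᵢ−1)) = 0.
Check two-phase: ΣzᵢKᵢ = 1.510 > 1 and Σzᵢ/Kᵢ = 1.083 > 1, so g(0) = 0.510 > 0 and g(1) = -0.083 < 0.
Iterate (Newton) starting at ψ₂ = 0.5:
  ψ₂ = 0.500: g = 0.2152, g' = -0.511 → ψ₂ = 0.922
  ψ₂ = 0.922: g = -0.0237, g' = -0.705 → ψ₂ = 0.888
  ψ₂ = 0.888: g = -0.0006, g' = -0.667 → ψ₂ = 0.887
Converged at ψ₂ = 0.887.
  toluene: x = 0.386, y = 0.755
  n-decane: x = 0.614, y = 0.245

y_n-decane (drum 2) = 0.245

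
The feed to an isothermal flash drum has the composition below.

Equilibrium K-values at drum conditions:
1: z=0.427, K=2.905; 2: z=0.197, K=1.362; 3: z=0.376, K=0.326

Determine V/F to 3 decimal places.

Newton–Raphson from V/F = 0.5:
  V/F = 0.500: g = 0.0948, g' = -0.814 → V/F = 0.616
  V/F = 0.616: g = -0.0012, g' = -0.845 → V/F = 0.615
Converged at V/F = 0.615.

V/F = 0.615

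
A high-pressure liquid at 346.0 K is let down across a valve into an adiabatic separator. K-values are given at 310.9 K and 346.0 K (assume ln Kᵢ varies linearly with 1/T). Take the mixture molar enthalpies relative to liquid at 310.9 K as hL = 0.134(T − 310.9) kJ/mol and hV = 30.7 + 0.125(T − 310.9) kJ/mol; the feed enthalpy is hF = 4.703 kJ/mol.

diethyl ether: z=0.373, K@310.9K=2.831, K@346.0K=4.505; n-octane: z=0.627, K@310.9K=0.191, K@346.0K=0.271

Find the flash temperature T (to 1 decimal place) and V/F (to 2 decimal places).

Adiabatic flash: solve Rachford–Rice at each trial T, then check hF = ψ·hV(T) + (1−ψ)·hL(T).
  T = 310.9 K: K = (2.831, 0.191), RR gives ψ = 0.119, H_out = 3.642 kJ/mol
  T = 346.0 K: K = (4.505, 0.271), RR gives ψ = 0.333, H_out = 14.814 kJ/mol
  T = 328.4 K: K = (3.613, 0.230), RR gives ψ = 0.244, H_out = 9.804 kJ/mol
  T = 319.6 K: K = (3.207, 0.210), RR gives ψ = 0.188, H_out = 6.920 kJ/mol
  T = 315.2 K: K = (3.014, 0.200), RR gives ψ = 0.155, H_out = 5.328 kJ/mol
  T = 313.0 K: K = (2.919, 0.195), RR gives ψ = 0.137, H_out = 4.483 kJ/mol
Linear interpolation between T = 313.0 (H_out = 4.483) and T = 315.2 (H_out = 5.328) on hF = 4.703 gives T ≈ 313.6 K, at which ψ = 0.14.

T = 313.6 K, V/F = 0.14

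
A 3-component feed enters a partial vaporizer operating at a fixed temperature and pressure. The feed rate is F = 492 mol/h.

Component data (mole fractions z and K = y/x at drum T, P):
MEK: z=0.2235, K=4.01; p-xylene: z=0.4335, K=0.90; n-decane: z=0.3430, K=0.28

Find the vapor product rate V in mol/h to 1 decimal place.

Material balance + equilibrium reduce to Σ zᵢ(Kᵢ−1)/(1+β(Kᵢ−1)) = 0.
Check two-phase: ΣzᵢKᵢ = 1.3824 > 1 and Σzᵢ/Kᵢ = 1.7624 > 1, so g(0) = 0.3824 > 0 and g(1) = -0.7624 < 0.
Newton iteration, β⁰ = 0.5:
  β = 0.5000: g = -0.16295, g' = -0.7616 → β = 0.2860
  β = 0.2860: g = 0.00585, g' = -0.8713 → β = 0.2928
Converged at β = 0.2928.
Then V = β·F = 0.2928·492 = 144.1 mol/h and L = F − V = 347.9 mol/h.

V = 144.1 mol/h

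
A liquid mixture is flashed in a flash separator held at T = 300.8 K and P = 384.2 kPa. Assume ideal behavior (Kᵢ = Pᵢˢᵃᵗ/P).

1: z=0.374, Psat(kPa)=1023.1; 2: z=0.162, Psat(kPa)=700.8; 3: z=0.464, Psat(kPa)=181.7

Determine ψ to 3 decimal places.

ψ = 0.674

Raoult's law: Kᵢ = Pᵢˢᵃᵗ/P = Pᵢˢᵃᵗ/384.2.
  K_1 = 1023.1/384.2 = 2.66294, K_2 = 700.8/384.2 = 1.82405, K_3 = 181.7/384.2 = 0.47293
Material balance + equilibrium reduce to Σ zᵢ(Kᵢ−1)/(1+ψ(Kᵢ−1)) = 0.
Feasibility: ΣzᵢKᵢ = 1.511, Σzᵢ/Kᵢ = 1.210 — both > 1, two phases present.
Newton iteration, ψ⁰ = 0.5:
  ψ = 0.500: g = 0.1021, g' = -0.601 → ψ = 0.670
  ψ = 0.670: g = 0.0023, g' = -0.585 → ψ = 0.674
Converged at ψ = 0.674.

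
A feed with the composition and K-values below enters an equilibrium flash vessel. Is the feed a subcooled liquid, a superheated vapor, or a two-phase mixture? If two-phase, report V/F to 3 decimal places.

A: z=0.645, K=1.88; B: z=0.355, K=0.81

superheated vapor

ΣzᵢKᵢ = 1.500; Σzᵢ/Kᵢ = 0.781.
Since Σzᵢ/Kᵢ < 1 the mixture is above its dew point — single vapor phase.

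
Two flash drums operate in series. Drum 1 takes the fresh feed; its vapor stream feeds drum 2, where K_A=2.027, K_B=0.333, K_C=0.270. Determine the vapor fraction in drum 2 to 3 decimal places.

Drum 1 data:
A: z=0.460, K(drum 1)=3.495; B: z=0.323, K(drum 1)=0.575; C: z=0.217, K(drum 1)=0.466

V/F (drum 2) = 0.372

Drum 1:
Newton iteration, ψ₁⁰ = 0.49:
  ψ₁ = 0.490: g = 0.1861, g' = -0.786 → ψ₁ = 0.727
  ψ₁ = 0.727: g = 0.0200, g' = -0.649 → ψ₁ = 0.758
Converged at ψ₁ = 0.758.
Drum-1 compositions:
  A: x = 0.159, y = 0.556
  B: x = 0.476, y = 0.274
  C: x = 0.364, y = 0.170
Drum-2 feed = drum-1 vapor: z₂ = (0.5562, 0.2739, 0.1698).
Drum 2:
Material balance + equilibrium reduce to Σ zᵢ(Kᵢ−1)/(1+ψ₂(Kᵢ−1)) = 0.
Check two-phase: ΣzᵢKᵢ = 1.265 > 1 and Σzᵢ/Kᵢ = 1.726 > 1, so g(0) = 0.265 > 0 and g(1) = -0.726 < 0.
Newton iteration, ψ₂⁰ = 0.5:
  ψ₂ = 0.500: g = -0.0919, g' = -0.755 → ψ₂ = 0.378
  ψ₂ = 0.378: g = -0.0042, g' = -0.695 → ψ₂ = 0.372
Converged at ψ₂ = 0.372.
  A: x = 0.402, y = 0.816
  B: x = 0.364, y = 0.121
  C: x = 0.233, y = 0.063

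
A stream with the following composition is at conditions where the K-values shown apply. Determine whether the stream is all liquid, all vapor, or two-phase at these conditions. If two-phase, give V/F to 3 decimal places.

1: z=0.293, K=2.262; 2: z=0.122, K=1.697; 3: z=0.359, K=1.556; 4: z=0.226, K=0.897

ΣzᵢKᵢ = 1.631; Σzᵢ/Kᵢ = 0.684.
Since Σzᵢ/Kᵢ < 1 the mixture is above its dew point — single vapor phase.

all vapor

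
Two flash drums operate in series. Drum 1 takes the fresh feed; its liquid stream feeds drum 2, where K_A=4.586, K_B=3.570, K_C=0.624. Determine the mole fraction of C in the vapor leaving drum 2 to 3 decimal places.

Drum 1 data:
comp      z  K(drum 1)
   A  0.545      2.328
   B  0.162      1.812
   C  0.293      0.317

Drum 1:
Rachford–Rice: g(ψ₁) = Σ zᵢ(Kᵢ−1)/(1+ψ₁(Kᵢ−1)) = 0.
Feasibility: ΣzᵢKᵢ = 1.655, Σzᵢ/Kᵢ = 1.248 — both > 1, two phases present.
Iterate (Newton) starting at ψ₁ = 0.5:
  ψ₁ = 0.500: g = 0.2246, g' = -0.716 → ψ₁ = 0.814
  ψ₁ = 0.814: g = -0.0232, g' = -0.953 → ψ₁ = 0.789
Converged at ψ₁ = 0.789.
Drum-1 compositions:
  A: x = 0.266, y = 0.620
  B: x = 0.099, y = 0.179
  C: x = 0.635, y = 0.201
Drum-2 feed = drum-1 liquid: z₂ = (0.2662, 0.0988, 0.6350).
Drum 2:
Let ψ₂ = V/F and solve Σ zᵢ(Kᵢ−1)/(1+ψ₂(Kᵢ−1)) = 0.
Feasibility: ΣzᵢKᵢ = 1.970, Σzᵢ/Kᵢ = 1.103 — both > 1, two phases present.
Newton–Raphson from ψ₂ = 0.58:
  ψ₂ = 0.580: g = 0.1065, g' = -0.613 → ψ₂ = 0.754
  ψ₂ = 0.754: g = 0.0110, g' = -0.500 → ψ₂ = 0.776
Converged at ψ₂ = 0.776.
  A: x = 0.070, y = 0.323
  B: x = 0.033, y = 0.118
  C: x = 0.897, y = 0.560

y_C (drum 2) = 0.560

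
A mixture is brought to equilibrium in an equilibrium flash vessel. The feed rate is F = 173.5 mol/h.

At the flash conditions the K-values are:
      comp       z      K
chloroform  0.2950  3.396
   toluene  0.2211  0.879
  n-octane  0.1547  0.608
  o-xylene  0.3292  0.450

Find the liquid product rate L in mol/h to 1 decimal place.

L = 96.1 mol/h

Material balance + equilibrium reduce to Σ zᵢ(Kᵢ−1)/(1+ψ(Kᵢ−1)) = 0.
Check two-phase: ΣzᵢKᵢ = 1.4384 > 1 and Σzᵢ/Kᵢ = 1.3244 > 1, so g(0) = 0.4384 > 0 and g(1) = -0.3244 < 0.
Iterate (Newton) starting at ψ = 0.5:
  ψ = 0.5000: g = -0.03207, g' = -0.5804 → ψ = 0.4448
  ψ = 0.4448: g = 0.00077, g' = -0.6099 → ψ = 0.4460
Converged at ψ = 0.4460.
Then V = ψ·F = 0.4460·173.5 = 77.4 mol/h and L = F − V = 96.1 mol/h.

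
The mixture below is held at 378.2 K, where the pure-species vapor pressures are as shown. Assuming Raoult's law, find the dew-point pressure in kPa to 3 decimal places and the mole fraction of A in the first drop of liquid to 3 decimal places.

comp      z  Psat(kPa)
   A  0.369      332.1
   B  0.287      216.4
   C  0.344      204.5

At the dew point ψ → 1, so Σzᵢ/Kᵢ = 1 with Kᵢ = Pᵢˢᵃᵗ/P ⇒ 1/P = Σzᵢ/Pᵢˢᵃᵗ.
1/P = 0.369/332.1 + 0.287/216.4 + 0.344/204.5 = 0.004120 ⇒ P = 242.747 kPa
xᵢ = zᵢP/Pᵢˢᵃᵗ ⇒ x_A = 0.369·242.747/332.1 = 0.270

Pdew = 242.747 kPa, x_A = 0.270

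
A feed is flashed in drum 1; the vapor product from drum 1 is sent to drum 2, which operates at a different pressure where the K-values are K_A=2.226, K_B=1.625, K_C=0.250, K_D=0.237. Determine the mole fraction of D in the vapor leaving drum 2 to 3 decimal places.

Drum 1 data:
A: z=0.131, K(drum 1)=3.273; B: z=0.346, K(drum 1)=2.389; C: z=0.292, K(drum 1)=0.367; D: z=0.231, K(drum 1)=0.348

y_D (drum 2) = 0.052

Drum 1:
Let ψ₁ = V/F and solve Σ zᵢ(Kᵢ−1)/(1+ψ₁(Kᵢ−1)) = 0.
g(0) = ΣzᵢKᵢ − 1 = 0.443 and g(1) = 1 − Σzᵢ/Kᵢ = -0.644, so a root lies in (0, 1).
Newton iteration, ψ₁⁰ = 0.5:
  ψ₁ = 0.500: g = -0.0709, g' = -0.847 → ψ₁ = 0.416
Converged at ψ₁ = 0.416.
Drum-1 compositions:
  A: x = 0.067, y = 0.220
  B: x = 0.219, y = 0.524
  C: x = 0.396, y = 0.145
  D: x = 0.317, y = 0.110
Drum-2 feed = drum-1 vapor: z₂ = (0.2204, 0.5238, 0.1455, 0.1103).
Drum 2:
Newton–Raphson from ψ₂ = 0.5:
  ψ₂ = 0.500: g = 0.1063, g' = -0.623 → ψ₂ = 0.670
  ψ₂ = 0.670: g = -0.0128, g' = -0.802 → ψ₂ = 0.655
  ψ₂ = 0.655: g = -0.0002, g' = -0.777 → ψ₂ = 0.654
Converged at ψ₂ = 0.654.
  A: x = 0.122, y = 0.272
  B: x = 0.372, y = 0.604
  C: x = 0.286, y = 0.071
  D: x = 0.220, y = 0.052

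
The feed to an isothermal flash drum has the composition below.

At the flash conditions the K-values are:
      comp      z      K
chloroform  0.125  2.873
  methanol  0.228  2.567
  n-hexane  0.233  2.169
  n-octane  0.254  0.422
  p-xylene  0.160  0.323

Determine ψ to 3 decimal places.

Material balance + equilibrium reduce to Σ zᵢ(Kᵢ−1)/(1+ψ(Kᵢ−1)) = 0.
g(0) = ΣzᵢKᵢ − 1 = 0.609 and g(1) = 1 − Σzᵢ/Kᵢ = -0.337, so a root lies in (0, 1).
Newton–Raphson from ψ = 0.5:
  ψ = 0.500: g = 0.1229, g' = -0.755 → ψ = 0.663
  ψ = 0.663: g = -0.0012, g' = -0.787 → ψ = 0.661
Converged at ψ = 0.661.

ψ = 0.661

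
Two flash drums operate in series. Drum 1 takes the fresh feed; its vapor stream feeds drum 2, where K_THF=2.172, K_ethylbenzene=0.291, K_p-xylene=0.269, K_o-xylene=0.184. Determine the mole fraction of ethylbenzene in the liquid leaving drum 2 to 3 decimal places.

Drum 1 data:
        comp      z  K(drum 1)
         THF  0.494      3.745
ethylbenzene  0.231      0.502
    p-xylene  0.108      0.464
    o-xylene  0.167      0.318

x_ethylbenzene (drum 2) = 0.293

Drum 1:
Iterate (Newton) starting at ψ₁ = 0.5:
  ψ₁ = 0.500: g = 0.1665, g' = -1.000 → ψ₁ = 0.667
  ψ₁ = 0.667: g = 0.0081, g' = -0.929 → ψ₁ = 0.675
Converged at ψ₁ = 0.675.
Drum-1 compositions:
  THF: x = 0.173, y = 0.648
  ethylbenzene: x = 0.348, y = 0.175
  p-xylene: x = 0.169, y = 0.079
  o-xylene: x = 0.310, y = 0.098
Drum-2 feed = drum-1 vapor: z₂ = (0.6483, 0.1747, 0.0785, 0.0984).
Drum 2:
Material balance + equilibrium reduce to Σ zᵢ(Kᵢ−1)/(1+ψ₂(Kᵢ−1)) = 0.
Check two-phase: ΣzᵢKᵢ = 1.498 > 1 and Σzᵢ/Kᵢ = 1.726 > 1, so g(0) = 0.498 > 0 and g(1) = -0.726 < 0.
Iterate (Newton) starting at ψ₂ = 0.5:
  ψ₂ = 0.500: g = 0.0610, g' = -0.856 → ψ₂ = 0.571
  ψ₂ = 0.571: g = -0.0021, g' = -0.921 → ψ₂ = 0.569
Converged at ψ₂ = 0.569.
  THF: x = 0.389, y = 0.845
  ethylbenzene: x = 0.293, y = 0.085
  p-xylene: x = 0.134, y = 0.036
  o-xylene: x = 0.184, y = 0.034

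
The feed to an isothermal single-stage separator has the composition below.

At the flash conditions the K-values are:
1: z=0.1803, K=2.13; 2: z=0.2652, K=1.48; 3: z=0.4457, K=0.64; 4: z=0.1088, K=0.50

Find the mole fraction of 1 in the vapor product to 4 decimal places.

y_1 = 0.2709

Material balance + equilibrium reduce to Σ zᵢ(Kᵢ−1)/(1+V/F(Kᵢ−1)) = 0.
g(0) = ΣzᵢKᵢ − 1 = 0.1162 and g(1) = 1 − Σzᵢ/Kᵢ = -0.1778, so a root lies in (0, 1).
Iterate (Newton) starting at V/F = 0.33:
  V/F = 0.3300: g = 0.01106, g' = -0.2811 → V/F = 0.3693
  V/F = 0.3693: g = 0.00009, g' = -0.2764 → V/F = 0.3697
Converged at V/F = 0.3697.
Compositions from xᵢ = zᵢ/(1+V/F(Kᵢ−1)), yᵢ = Kᵢxᵢ:
  1: x = 0.1272, y = 0.2709
  2: x = 0.2252, y = 0.3333
  3: x = 0.5141, y = 0.3290
  4: x = 0.1335, y = 0.0667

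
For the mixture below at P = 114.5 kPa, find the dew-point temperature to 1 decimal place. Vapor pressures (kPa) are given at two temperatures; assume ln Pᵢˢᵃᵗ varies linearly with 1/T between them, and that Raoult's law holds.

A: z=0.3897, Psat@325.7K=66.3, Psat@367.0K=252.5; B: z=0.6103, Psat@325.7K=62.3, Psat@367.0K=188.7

T = 344.7 K

Dew-point temperature: Σzᵢ·P/Pᵢˢᵃᵗ(T) = 1. Interpolate ln Pᵢˢᵃᵗ = aᵢ + bᵢ/T.
  T = 325.7 K: ΣzᵢP/Pᵢˢᵃᵗ = 1.7947
  T = 367.0 K: ΣzᵢP/Pᵢˢᵃᵗ = 0.5470
  T = 346.4 K: ΣzᵢP/Pᵢˢᵃᵗ = 0.9536
  T = 336.0 K: ΣzᵢP/Pᵢˢᵃᵗ = 1.2969
  T = 341.2 K: ΣzᵢP/Pᵢˢᵃᵗ = 1.1094
  T = 343.8 K: ΣzᵢP/Pᵢˢᵃᵗ = 1.0279
  T = 345.1 K: ΣzᵢP/Pᵢˢᵃᵗ = 0.9899
  T = 344.5 K: ΣzᵢP/Pᵢˢᵃᵗ = 1.0072
Interpolating between 344.5 K and 345.1 K gives T ≈ 344.7 K.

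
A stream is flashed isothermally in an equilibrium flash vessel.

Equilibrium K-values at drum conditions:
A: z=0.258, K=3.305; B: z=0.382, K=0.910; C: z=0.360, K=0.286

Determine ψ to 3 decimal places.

Rachford–Rice: g(ψ) = Σ zᵢ(Kᵢ−1)/(1+ψ(Kᵢ−1)) = 0.
Feasibility: ΣzᵢKᵢ = 1.303, Σzᵢ/Kᵢ = 1.757 — both > 1, two phases present.
Newton–Raphson from ψ = 0.5:
  ψ = 0.500: g = -0.1595, g' = -0.743 → ψ = 0.285
  ψ = 0.285: g = 0.0006, g' = -0.791 → ψ = 0.286
Converged at ψ = 0.286.

ψ = 0.286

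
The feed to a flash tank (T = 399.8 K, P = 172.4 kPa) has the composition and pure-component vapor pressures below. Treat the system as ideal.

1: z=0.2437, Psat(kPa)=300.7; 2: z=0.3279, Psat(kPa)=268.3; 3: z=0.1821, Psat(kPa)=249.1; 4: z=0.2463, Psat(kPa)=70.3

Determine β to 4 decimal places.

Raoult's law: Kᵢ = Pᵢˢᵃᵗ/P = Pᵢˢᵃᵗ/172.4.
  K_1 = 300.7/172.4 = 1.744200, K_2 = 268.3/172.4 = 1.556265, K_3 = 249.1/172.4 = 1.444896, K_4 = 70.3/172.4 = 0.407773
Rachford–Rice: g(β) = Σ zᵢ(Kᵢ−1)/(1+β(Kᵢ−1)) = 0.
g(0) = ΣzᵢKᵢ − 1 = 0.2989 and g(1) = 1 − Σzᵢ/Kᵢ = -0.0805, so a root lies in (0, 1).
Newton iteration, β⁰ = 0.58:
  β = 0.5800: g = 0.10680, g' = -0.3471 → β = 0.8877
  β = 0.8877: g = -0.01817, g' = -0.4970 → β = 0.8512
  β = 0.8512: g = -0.00055, g' = -0.4675 → β = 0.8500
Converged at β = 0.8500.

β = 0.8500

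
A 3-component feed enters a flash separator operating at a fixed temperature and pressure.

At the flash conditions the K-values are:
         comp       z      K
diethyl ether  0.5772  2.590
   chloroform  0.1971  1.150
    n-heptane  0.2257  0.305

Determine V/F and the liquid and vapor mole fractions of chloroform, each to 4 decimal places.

V/F = 0.8848, x_chloroform = 0.1740, y_chloroform = 0.2001

Rachford–Rice: g(V/F) = Σ zᵢ(Kᵢ−1)/(1+V/F(Kᵢ−1)) = 0.
Feasibility: ΣzᵢKᵢ = 1.7905, Σzᵢ/Kᵢ = 1.1342 — both > 1, two phases present.
Newton–Raphson from V/F = 0.5:
  V/F = 0.5000: g = 0.29838, g' = -0.7128 → V/F = 0.9186
  V/F = 0.9186: g = -0.03488, g' = -1.0784 → V/F = 0.8863
  V/F = 0.8863: g = -0.00141, g' = -0.9940 → V/F = 0.8848
Converged at V/F = 0.8848.
Compositions from xᵢ = zᵢ/(1+V/F(Kᵢ−1)), yᵢ = Kᵢxᵢ:
  diethyl ether: x = 0.2398, y = 0.6211
  chloroform: x = 0.1740, y = 0.2001
  n-heptane: x = 0.5862, y = 0.1788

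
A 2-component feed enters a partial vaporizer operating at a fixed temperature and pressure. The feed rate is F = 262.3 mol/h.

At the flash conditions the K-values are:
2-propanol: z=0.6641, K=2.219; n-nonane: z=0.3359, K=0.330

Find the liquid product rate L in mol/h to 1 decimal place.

Binary case is linear: z₁(K₁−1)(1+ψ(K₂−1)) + z₂(K₂−1)(1+ψ(K₁−1)) = 0
⇒ ψ = [z₁(K₁−1)+z₂(K₂−1)] / [−(K₁−1)(K₂−1)] = 0.58448/0.81673 = 0.7156
Then V = ψ·F = 0.7156·262.3 = 187.7 mol/h and L = F − V = 74.6 mol/h.

L = 74.6 mol/h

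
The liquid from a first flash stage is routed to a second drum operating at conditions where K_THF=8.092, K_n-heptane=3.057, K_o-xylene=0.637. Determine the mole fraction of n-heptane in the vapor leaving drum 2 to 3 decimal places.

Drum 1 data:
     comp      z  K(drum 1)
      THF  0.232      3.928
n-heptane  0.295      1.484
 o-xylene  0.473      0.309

y_n-heptane (drum 2) = 0.297

Drum 1:
Iterate (Newton) starting at ψ₁ = 0.66:
  ψ₁ = 0.660: g = -0.2610, g' = -1.034 → ψ₁ = 0.408
  ψ₁ = 0.408: g = -0.0261, g' = -0.899 → ψ₁ = 0.379
Converged at ψ₁ = 0.379.
Drum-1 compositions:
  THF: x = 0.110, y = 0.432
  n-heptane: x = 0.249, y = 0.370
  o-xylene: x = 0.641, y = 0.198
Drum-2 feed = drum-1 liquid: z₂ = (0.1100, 0.2493, 0.6407).
Drum 2:
Material balance + equilibrium reduce to Σ zᵢ(Kᵢ−1)/(1+ψ₂(Kᵢ−1)) = 0.
Check two-phase: ΣzᵢKᵢ = 2.060 > 1 and Σzᵢ/Kᵢ = 1.101 > 1, so g(0) = 1.060 > 0 and g(1) = -0.101 < 0.
Iterate (Newton) starting at ψ₂ = 0.5:
  ψ₂ = 0.500: g = 0.1402, g' = -0.650 → ψ₂ = 0.716
  ψ₂ = 0.716: g = 0.0216, g' = -0.477 → ψ₂ = 0.761
  ψ₂ = 0.761: g = 0.0005, g' = -0.457 → ψ₂ = 0.762
Converged at ψ₂ = 0.762.
  THF: x = 0.017, y = 0.139
  n-heptane: x = 0.097, y = 0.297
  o-xylene: x = 0.886, y = 0.564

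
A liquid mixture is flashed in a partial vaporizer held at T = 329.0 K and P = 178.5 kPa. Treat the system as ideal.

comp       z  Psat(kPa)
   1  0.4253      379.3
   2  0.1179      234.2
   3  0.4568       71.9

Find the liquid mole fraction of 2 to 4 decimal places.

Raoult's law: Kᵢ = Pᵢˢᵃᵗ/P = Pᵢˢᵃᵗ/178.5.
  K_1 = 379.3/178.5 = 2.124930, K_2 = 234.2/178.5 = 1.312045, K_3 = 71.9/178.5 = 0.402801
Rachford–Rice: g(ψ) = Σ zᵢ(Kᵢ−1)/(1+ψ(Kᵢ−1)) = 0.
g(0) = ΣzᵢKᵢ − 1 = 0.2424 and g(1) = 1 − Σzᵢ/Kᵢ = -0.4241, so a root lies in (0, 1).
Iterate (Newton) starting at ψ = 0.61:
  ψ = 0.6100: g = -0.11449, g' = -0.6005 → ψ = 0.4194
  ψ = 0.4194: g = -0.00633, g' = -0.5474 → ψ = 0.4078
Converged at ψ = 0.4078.
Compositions from xᵢ = zᵢ/(1+ψ(Kᵢ−1)), yᵢ = Kᵢxᵢ:
  1: x = 0.2916, y = 0.6195
  2: x = 0.1046, y = 0.1372
  3: x = 0.6039, y = 0.2432

x_2 = 0.1046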